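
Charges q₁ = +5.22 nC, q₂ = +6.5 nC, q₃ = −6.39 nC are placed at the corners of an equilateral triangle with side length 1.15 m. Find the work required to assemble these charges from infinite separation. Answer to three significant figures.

-3.20×10⁻⁷ J

The assembly work is the sum of pairwise potential energies, U = Σ_{i<j} kqᵢqⱼ/rᵢⱼ.
All three pair separations equal the side length, 1.15 m.
U = (2.65×10⁻⁷) + (-2.61×10⁻⁷) + (-3.25×10⁻⁷) = -3.20×10⁻⁷ J.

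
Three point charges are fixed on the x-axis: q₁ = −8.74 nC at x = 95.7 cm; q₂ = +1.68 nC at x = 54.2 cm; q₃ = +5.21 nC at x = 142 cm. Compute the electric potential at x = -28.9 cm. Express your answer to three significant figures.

-17.5 V

Electric potential is a scalar, so the contributions from each charge add algebraically: V = Σ kqᵢ/rᵢ.
Distances from the field point to each charge: r₁ = 1.25 m, r₂ = 0.831 m, r₃ = 1.71 m.
V = k[(-8.74×10⁻⁹)/(1.25) + (1.68×10⁻⁹)/(0.831) + (5.21×10⁻⁹)/(1.71)] = -17.5 V.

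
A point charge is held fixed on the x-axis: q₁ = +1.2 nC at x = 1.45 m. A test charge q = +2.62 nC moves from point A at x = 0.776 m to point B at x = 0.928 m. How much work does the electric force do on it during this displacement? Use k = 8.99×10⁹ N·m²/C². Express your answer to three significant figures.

The work done by the electric force is W_field = −ΔU = −q(V_B − V_A) = q(V_A − V_B).
At A: distance to the source charge is 0.674 m; V_A = kq₁/r = 16.0 V.
At B: distance to the source charge is 0.522 m; V_B = kq₁/r = 20.7 V.
ΔV = V_B − V_A = 4.66 V.
W_field = −qΔV = −(2.62×10⁻⁹ C)(4.66 V) = -1.22×10⁻⁸ J.

-1.22×10⁻⁸ J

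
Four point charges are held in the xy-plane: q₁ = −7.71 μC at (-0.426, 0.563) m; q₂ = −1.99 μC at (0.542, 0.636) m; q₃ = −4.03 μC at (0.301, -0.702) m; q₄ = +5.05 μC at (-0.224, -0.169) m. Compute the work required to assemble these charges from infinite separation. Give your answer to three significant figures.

The assembly work is the sum of pairwise potential energies, U = Σ_{i<j} kqᵢqⱼ/rᵢⱼ.
Pair separations: r₁₂ = 0.971 m, r₁₃ = 1.46 m, r₁₄ = 0.759 m, r₂₃ = 1.36 m, r₂₄ = 1.11 m, r₃₄ = 0.748 m.
Summing all 6 pair terms gives U = -0.400 J.

-0.400 J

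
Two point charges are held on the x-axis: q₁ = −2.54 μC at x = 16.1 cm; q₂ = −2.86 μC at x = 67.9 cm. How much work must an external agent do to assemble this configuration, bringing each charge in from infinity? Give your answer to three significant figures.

The work to assemble the configuration equals its total potential energy, U = Σ kqᵢqⱼ/rᵢⱼ over all pairs.
Pair separations: r₁₂ = 0.518 m.
U = (0.126) = 0.126 J.

0.126 J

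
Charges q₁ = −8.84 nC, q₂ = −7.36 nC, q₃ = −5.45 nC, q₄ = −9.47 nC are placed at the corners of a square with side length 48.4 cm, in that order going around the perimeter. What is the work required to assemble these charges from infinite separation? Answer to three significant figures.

6.02×10⁻⁶ J

The assembly work is the sum of pairwise potential energies, U = Σ_{i<j} kqᵢqⱼ/rᵢⱼ.
The four side pairs have separation 0.484 m and the two diagonal pairs 0.684 m.
Summing all 6 pair terms gives U = 6.02×10⁻⁶ J.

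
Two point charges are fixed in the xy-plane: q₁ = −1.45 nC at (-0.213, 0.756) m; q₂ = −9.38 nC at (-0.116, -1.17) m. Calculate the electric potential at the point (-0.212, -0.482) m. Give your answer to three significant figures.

-132 V

The total potential is the scalar sum of each charge's contribution, V = Σ kqᵢ/rᵢ.
Distances from the field point to each charge: r₁ = 1.24 m, r₂ = 0.695 m.
V = k[(-1.45×10⁻⁹)/(1.24) + (-9.38×10⁻⁹)/(0.695)] = -132 V.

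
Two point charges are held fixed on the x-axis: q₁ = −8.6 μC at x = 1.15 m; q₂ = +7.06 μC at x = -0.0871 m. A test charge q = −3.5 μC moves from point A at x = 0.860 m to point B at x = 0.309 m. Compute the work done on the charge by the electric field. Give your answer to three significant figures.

The work done by the electric force is W_field = −ΔU = −q(V_B − V_A) = q(V_A − V_B).
At A: distances to the source charges are 0.290 m, 0.947 m; V_A = Σ kqᵢ/rᵢ = -2.00×10⁵ V.
At B: distances to the source charges are 0.841 m, 0.396 m; V_B = Σ kqᵢ/rᵢ = 6.83×10⁴ V.
ΔV = V_B − V_A = 2.68×10⁵ V.
W_field = −qΔV = −(-3.50×10⁻⁶ C)(2.68×10⁵ V) = 0.938 J.

0.938 J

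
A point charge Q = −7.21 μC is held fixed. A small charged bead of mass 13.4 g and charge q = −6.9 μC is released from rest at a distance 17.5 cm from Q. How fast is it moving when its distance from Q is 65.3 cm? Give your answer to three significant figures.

Only the electrostatic force acts, so mechanical energy is conserved: ½mv² = U₁ − U₂ = kQq(1/r₁ − 1/r₂).
U₁ − U₂ = (8.99×10⁹ N·m²/C²)(-7.21×10⁻⁶ C)(-6.90×10⁻⁶ C)(1/0.175 − 1/0.653) = 1.87 J.
v = √(2·1.87/0.0134) = 16.7 m/s.

16.7 m/s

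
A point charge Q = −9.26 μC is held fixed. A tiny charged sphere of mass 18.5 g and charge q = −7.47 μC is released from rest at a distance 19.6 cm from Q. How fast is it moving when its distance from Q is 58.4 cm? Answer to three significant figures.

15.1 m/s

Only the electrostatic force acts, so mechanical energy is conserved: ½mv² = U₁ − U₂ = kQq(1/r₁ − 1/r₂).
U₁ − U₂ = (8.99×10⁹ N·m²/C²)(-9.26×10⁻⁶ C)(-7.47×10⁻⁶ C)(1/0.196 − 1/0.584) = 2.11 J.
v = √(2·2.11/0.0185) = 15.1 m/s.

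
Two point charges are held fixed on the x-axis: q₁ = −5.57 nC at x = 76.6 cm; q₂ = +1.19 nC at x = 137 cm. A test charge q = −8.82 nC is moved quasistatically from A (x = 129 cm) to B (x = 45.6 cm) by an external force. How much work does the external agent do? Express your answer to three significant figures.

1.66×10⁻⁶ J

For quasistatic motion the external work equals the change in potential energy: W_ext = qΔV = q(V_B − V_A).
At A: distances to the source charges are 0.524 m, 0.0800 m; V_A = Σ kqᵢ/rᵢ = 38.2 V.
At B: distances to the source charges are 0.310 m, 0.914 m; V_B = Σ kqᵢ/rᵢ = -150 V.
ΔV = V_B − V_A = -188 V.
W_ext = qΔV = (-8.82×10⁻⁹ C)(-188 V) = 1.66×10⁻⁶ J.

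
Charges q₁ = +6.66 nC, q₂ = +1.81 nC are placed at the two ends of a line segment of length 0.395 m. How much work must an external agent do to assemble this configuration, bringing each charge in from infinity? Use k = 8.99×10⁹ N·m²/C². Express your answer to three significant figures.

2.74×10⁻⁷ J

The assembly work is the sum of pairwise potential energies, U = Σ_{i<j} kqᵢqⱼ/rᵢⱼ.
The separation is r = 0.395 m.
U = (2.74×10⁻⁷) = 2.74×10⁻⁷ J.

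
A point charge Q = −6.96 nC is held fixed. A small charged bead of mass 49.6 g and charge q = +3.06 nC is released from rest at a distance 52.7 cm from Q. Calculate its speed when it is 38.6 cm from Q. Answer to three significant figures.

2.31×10⁻³ m/s

Only the electrostatic force acts, so mechanical energy is conserved: ½mv² = U₁ − U₂ = kQq(1/r₁ − 1/r₂).
U₁ − U₂ = (8.99×10⁹ N·m²/C²)(-6.96×10⁻⁹ C)(3.06×10⁻⁹ C)(1/0.527 − 1/0.386) = 1.33×10⁻⁷ J.
v = √(2·1.33×10⁻⁷/0.0496) = 2.31×10⁻³ m/s.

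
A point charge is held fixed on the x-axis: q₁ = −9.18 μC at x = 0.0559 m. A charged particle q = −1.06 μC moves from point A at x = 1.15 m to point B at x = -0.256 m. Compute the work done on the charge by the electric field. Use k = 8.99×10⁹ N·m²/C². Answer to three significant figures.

-0.201 J

The work done by the electric force is W_field = −ΔU = −q(V_B − V_A) = q(V_A − V_B).
At A: distance to the source charge is 1.09 m; V_A = kq₁/r = -7.54×10⁴ V.
At B: distance to the source charge is 0.312 m; V_B = kq₁/r = -2.65×10⁵ V.
ΔV = V_B − V_A = -1.89×10⁵ V.
W_field = −qΔV = −(-1.06×10⁻⁶ C)(-1.89×10⁵ V) = -0.201 J.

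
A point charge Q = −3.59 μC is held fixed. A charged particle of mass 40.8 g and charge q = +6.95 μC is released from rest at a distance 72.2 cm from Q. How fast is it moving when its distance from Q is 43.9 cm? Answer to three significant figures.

Only the electrostatic force acts, so mechanical energy is conserved: ½mv² = U₁ − U₂ = kQq(1/r₁ − 1/r₂).
U₁ − U₂ = (8.99×10⁹ N·m²/C²)(-3.59×10⁻⁶ C)(6.95×10⁻⁶ C)(1/0.722 − 1/0.439) = 0.200 J.
v = √(2·0.200/0.0408) = 3.13 m/s.

3.13 m/s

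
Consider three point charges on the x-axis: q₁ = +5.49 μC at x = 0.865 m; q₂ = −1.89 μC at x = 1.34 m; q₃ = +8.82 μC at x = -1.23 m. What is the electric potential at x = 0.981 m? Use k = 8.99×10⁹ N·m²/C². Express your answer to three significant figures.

The total potential is the scalar sum of each charge's contribution, V = Σ kqᵢ/rᵢ.
Distances from the field point to each charge: r₁ = 0.116 m, r₂ = 0.359 m, r₃ = 2.21 m.
V = k[(5.49×10⁻⁶)/(0.116) + (-1.89×10⁻⁶)/(0.359) + (8.82×10⁻⁶)/(2.21)] = 4.14×10⁵ V.

4.14×10⁵ V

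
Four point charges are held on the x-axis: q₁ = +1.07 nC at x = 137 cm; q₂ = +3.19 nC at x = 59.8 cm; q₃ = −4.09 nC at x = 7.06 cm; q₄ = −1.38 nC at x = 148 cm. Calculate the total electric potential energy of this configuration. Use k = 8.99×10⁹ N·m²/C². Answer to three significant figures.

-3.42×10⁻⁷ J

The work to assemble the configuration equals its total potential energy, U = Σ kqᵢqⱼ/rᵢⱼ over all pairs.
Pair separations: r₁₂ = 0.772 m, r₁₃ = 1.30 m, r₁₄ = 0.110 m, r₂₃ = 0.527 m, r₂₄ = 0.882 m, r₃₄ = 1.41 m.
Summing all 6 pair terms gives U = -3.42×10⁻⁷ J.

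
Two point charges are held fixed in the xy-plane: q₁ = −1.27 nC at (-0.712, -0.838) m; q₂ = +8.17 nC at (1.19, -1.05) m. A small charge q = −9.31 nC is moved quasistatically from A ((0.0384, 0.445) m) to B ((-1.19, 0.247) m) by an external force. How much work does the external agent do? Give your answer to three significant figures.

For quasistatic motion the external work equals the change in potential energy: W_ext = qΔV = q(V_B − V_A).
At A: distances to the source charges are 1.49 m, 1.89 m; V_A = Σ kqᵢ/rᵢ = 31.2 V.
At B: distances to the source charges are 1.19 m, 2.71 m; V_B = Σ kqᵢ/rᵢ = 17.5 V.
ΔV = V_B − V_A = -13.8 V.
W_ext = qΔV = (-9.31×10⁻⁹ C)(-13.8 V) = 1.28×10⁻⁷ J.

1.28×10⁻⁷ J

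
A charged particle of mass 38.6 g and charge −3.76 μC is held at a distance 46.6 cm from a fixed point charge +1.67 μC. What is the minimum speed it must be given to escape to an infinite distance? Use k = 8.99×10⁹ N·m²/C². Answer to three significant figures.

To just escape, total mechanical energy must reach zero at infinity: ½mv²_min + U = 0, so ½mv²_min = −U = |kQq|/r.
|U| = |kQq|/r = (8.99×10⁹ N·m²/C²)(1.67×10⁻⁶)(3.76×10⁻⁶)/(0.466) = 0.121 J.
v_min = √(2|U|/m) = √(2·0.121/0.0386) = 2.51 m/s.

2.51 m/s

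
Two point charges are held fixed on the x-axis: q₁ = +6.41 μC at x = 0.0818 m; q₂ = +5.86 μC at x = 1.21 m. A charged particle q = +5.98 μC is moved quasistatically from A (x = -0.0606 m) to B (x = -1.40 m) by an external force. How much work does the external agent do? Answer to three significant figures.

-2.31 J

For quasistatic motion the external work equals the change in potential energy: W_ext = qΔV = q(V_B − V_A).
At A: distances to the source charges are 0.142 m, 1.27 m; V_A = Σ kqᵢ/rᵢ = 4.46×10⁵ V.
At B: distances to the source charges are 1.48 m, 2.61 m; V_B = Σ kqᵢ/rᵢ = 5.91×10⁴ V.
ΔV = V_B − V_A = -3.87×10⁵ V.
W_ext = qΔV = (5.98×10⁻⁶ C)(-3.87×10⁵ V) = -2.31 J.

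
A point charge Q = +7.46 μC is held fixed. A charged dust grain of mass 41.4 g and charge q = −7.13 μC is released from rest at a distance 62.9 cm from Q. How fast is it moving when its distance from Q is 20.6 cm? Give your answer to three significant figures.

Only the electrostatic force acts, so mechanical energy is conserved: ½mv² = U₁ − U₂ = kQq(1/r₁ − 1/r₂).
U₁ − U₂ = (8.99×10⁹ N·m²/C²)(7.46×10⁻⁶ C)(-7.13×10⁻⁶ C)(1/0.629 − 1/0.206) = 1.56 J.
v = √(2·1.56/0.0414) = 8.68 m/s.

8.68 m/s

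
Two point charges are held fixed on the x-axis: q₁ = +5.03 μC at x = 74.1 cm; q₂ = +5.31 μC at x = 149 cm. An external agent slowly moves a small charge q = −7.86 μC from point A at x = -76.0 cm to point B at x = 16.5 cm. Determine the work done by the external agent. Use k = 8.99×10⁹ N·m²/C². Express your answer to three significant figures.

-0.497 J

For quasistatic motion the external work equals the change in potential energy: W_ext = qΔV = q(V_B − V_A).
At A: distances to the source charges are 1.50 m, 2.25 m; V_A = Σ kqᵢ/rᵢ = 5.13×10⁴ V.
At B: distances to the source charges are 0.576 m, 1.32 m; V_B = Σ kqᵢ/rᵢ = 1.15×10⁵ V.
ΔV = V_B − V_A = 6.32×10⁴ V.
W_ext = qΔV = (-7.86×10⁻⁶ C)(6.32×10⁴ V) = -0.497 J.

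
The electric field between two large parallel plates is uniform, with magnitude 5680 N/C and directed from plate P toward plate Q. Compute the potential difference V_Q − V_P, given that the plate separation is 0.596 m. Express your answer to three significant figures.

In a uniform field, potential decreases in the direction of E: ΔV = −E·d for a displacement d parallel to E.
Going from P to Q is a displacement of 0.596 m along the field, so V_Q − V_P = −Ed = -3390 V.

-3390 V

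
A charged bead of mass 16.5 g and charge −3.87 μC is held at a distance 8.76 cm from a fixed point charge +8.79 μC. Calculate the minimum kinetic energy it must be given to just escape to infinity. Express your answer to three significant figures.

To just escape, total mechanical energy must reach zero at infinity: ½mv²_min + U = 0, so ½mv²_min = −U = |kQq|/r.
|U| = |kQq|/r = (8.99×10⁹ N·m²/C²)(8.79×10⁻⁶)(3.87×10⁻⁶)/(0.0876) = 3.49 J.

3.49 J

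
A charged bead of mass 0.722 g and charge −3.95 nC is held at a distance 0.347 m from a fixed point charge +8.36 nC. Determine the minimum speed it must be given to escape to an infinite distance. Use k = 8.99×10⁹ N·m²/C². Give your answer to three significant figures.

0.0487 m/s

To just escape, total mechanical energy must reach zero at infinity: ½mv²_min + U = 0, so ½mv²_min = −U = |kQq|/r.
|U| = |kQq|/r = (8.99×10⁹ N·m²/C²)(8.36×10⁻⁹)(3.95×10⁻⁹)/(0.347) = 8.56×10⁻⁷ J.
v_min = √(2|U|/m) = √(2·8.56×10⁻⁷/7.22×10⁻⁴) = 0.0487 m/s.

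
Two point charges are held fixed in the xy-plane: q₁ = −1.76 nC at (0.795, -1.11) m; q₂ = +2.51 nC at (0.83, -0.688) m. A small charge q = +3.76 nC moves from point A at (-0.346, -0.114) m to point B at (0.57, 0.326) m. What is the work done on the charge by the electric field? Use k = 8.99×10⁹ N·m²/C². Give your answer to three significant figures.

The work done by the electric force is W_field = −ΔU = −q(V_B − V_A) = q(V_A − V_B).
At A: distances to the source charges are 1.51 m, 1.31 m; V_A = Σ kqᵢ/rᵢ = 6.80 V.
At B: distances to the source charges are 1.45 m, 1.05 m; V_B = Σ kqᵢ/rᵢ = 10.7 V.
ΔV = V_B − V_A = 3.87 V.
W_field = −qΔV = −(3.76×10⁻⁹ C)(3.87 V) = -1.46×10⁻⁸ J.

-1.46×10⁻⁸ J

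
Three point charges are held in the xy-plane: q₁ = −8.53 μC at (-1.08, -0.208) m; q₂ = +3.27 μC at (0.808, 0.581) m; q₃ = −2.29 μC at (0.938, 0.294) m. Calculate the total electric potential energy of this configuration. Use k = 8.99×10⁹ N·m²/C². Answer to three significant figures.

-0.252 J

The work to assemble the configuration equals its total potential energy, U = Σ kqᵢqⱼ/rᵢⱼ over all pairs.
Pair separations: r₁₂ = 2.05 m, r₁₃ = 2.08 m, r₂₃ = 0.315 m.
U = (-0.123) + (0.0844) + (-0.214) = -0.252 J.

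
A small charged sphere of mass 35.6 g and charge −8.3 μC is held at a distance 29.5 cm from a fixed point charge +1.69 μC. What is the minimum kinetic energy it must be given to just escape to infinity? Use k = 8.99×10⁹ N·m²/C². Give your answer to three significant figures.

To just escape, total mechanical energy must reach zero at infinity: ½mv²_min + U = 0, so ½mv²_min = −U = |kQq|/r.
|U| = |kQq|/r = (8.99×10⁹ N·m²/C²)(1.69×10⁻⁶)(8.30×10⁻⁶)/(0.295) = 0.427 J.

0.427 J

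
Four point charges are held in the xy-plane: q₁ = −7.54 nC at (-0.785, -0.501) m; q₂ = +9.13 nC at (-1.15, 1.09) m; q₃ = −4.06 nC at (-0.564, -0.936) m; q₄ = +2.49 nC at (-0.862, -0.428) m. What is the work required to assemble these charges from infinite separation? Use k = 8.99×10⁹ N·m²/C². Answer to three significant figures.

-1.59×10⁻⁶ J

The work to assemble the configuration equals its total potential energy, U = Σ kqᵢqⱼ/rᵢⱼ over all pairs.
Pair separations: r₁₂ = 1.63 m, r₁₃ = 0.488 m, r₁₄ = 0.106 m, r₂₃ = 2.11 m, r₂₄ = 1.55 m, r₃₄ = 0.589 m.
Summing all 6 pair terms gives U = -1.59×10⁻⁶ J.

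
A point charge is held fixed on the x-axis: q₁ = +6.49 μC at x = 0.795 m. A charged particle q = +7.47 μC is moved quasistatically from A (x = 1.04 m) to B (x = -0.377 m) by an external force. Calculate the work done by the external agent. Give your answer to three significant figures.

-1.41 J

For quasistatic motion the external work equals the change in potential energy: W_ext = qΔV = q(V_B − V_A).
At A: distance to the source charge is 0.245 m; V_A = kq₁/r = 2.38×10⁵ V.
At B: distance to the source charge is 1.17 m; V_B = kq₁/r = 4.98×10⁴ V.
ΔV = V_B − V_A = -1.88×10⁵ V.
W_ext = qΔV = (7.47×10⁻⁶ C)(-1.88×10⁵ V) = -1.41 J.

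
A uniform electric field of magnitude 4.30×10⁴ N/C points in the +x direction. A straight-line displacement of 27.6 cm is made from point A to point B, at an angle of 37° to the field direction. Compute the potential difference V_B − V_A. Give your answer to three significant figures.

-9480 V

Only the component of displacement along E changes the potential: ΔV = −E·d·cosθ.
ΔV = −(4.30×10⁴ V/m)(0.276 m)cos37° = -9480 V.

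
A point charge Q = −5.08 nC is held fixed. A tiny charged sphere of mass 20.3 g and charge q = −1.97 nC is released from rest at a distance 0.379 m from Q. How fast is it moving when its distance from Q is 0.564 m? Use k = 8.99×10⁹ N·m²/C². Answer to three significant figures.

Only the electrostatic force acts, so mechanical energy is conserved: ½mv² = U₁ − U₂ = kQq(1/r₁ − 1/r₂).
U₁ − U₂ = (8.99×10⁹ N·m²/C²)(-5.08×10⁻⁹ C)(-1.97×10⁻⁹ C)(1/0.379 − 1/0.564) = 7.79×10⁻⁸ J.
v = √(2·7.79×10⁻⁸/0.0203) = 2.77×10⁻³ m/s.

2.77×10⁻³ m/s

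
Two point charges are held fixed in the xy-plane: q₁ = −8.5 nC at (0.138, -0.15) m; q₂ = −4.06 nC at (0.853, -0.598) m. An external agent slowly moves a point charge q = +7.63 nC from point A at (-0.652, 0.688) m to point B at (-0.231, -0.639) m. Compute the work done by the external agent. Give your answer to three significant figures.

For quasistatic motion the external work equals the change in potential energy: W_ext = qΔV = q(V_B − V_A).
At A: distances to the source charges are 1.15 m, 1.98 m; V_A = Σ kqᵢ/rᵢ = -84.8 V.
At B: distances to the source charges are 0.613 m, 1.08 m; V_B = Σ kqᵢ/rᵢ = -158 V.
ΔV = V_B − V_A = -73.6 V.
W_ext = qΔV = (7.63×10⁻⁹ C)(-73.6 V) = -5.62×10⁻⁷ J.

-5.62×10⁻⁷ J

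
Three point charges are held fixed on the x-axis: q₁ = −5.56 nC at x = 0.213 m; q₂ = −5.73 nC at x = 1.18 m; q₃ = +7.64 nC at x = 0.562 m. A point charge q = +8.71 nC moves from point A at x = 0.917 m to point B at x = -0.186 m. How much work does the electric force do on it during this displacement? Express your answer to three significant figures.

The work done by the electric force is W_field = −ΔU = −q(V_B − V_A) = q(V_A − V_B).
At A: distances to the source charges are 0.704 m, 0.263 m, 0.355 m; V_A = Σ kqᵢ/rᵢ = -73.4 V.
At B: distances to the source charges are 0.399 m, 1.37 m, 0.748 m; V_B = Σ kqᵢ/rᵢ = -71.2 V.
ΔV = V_B − V_A = 2.23 V.
W_field = −qΔV = −(8.71×10⁻⁹ C)(2.23 V) = -1.94×10⁻⁸ J.

-1.94×10⁻⁸ J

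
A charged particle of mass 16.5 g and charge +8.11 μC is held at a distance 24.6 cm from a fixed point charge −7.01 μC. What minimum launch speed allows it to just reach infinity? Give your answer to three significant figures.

15.9 m/s

To just escape, total mechanical energy must reach zero at infinity: ½mv²_min + U = 0, so ½mv²_min = −U = |kQq|/r.
|U| = |kQq|/r = (8.99×10⁹ N·m²/C²)(7.01×10⁻⁶)(8.11×10⁻⁶)/(0.246) = 2.08 J.
v_min = √(2|U|/m) = √(2·2.08/0.0165) = 15.9 m/s.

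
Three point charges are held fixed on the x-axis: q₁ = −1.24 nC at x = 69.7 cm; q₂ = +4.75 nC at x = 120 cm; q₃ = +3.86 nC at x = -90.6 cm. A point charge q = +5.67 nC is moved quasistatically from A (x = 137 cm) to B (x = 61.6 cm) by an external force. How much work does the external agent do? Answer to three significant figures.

-1.65×10⁻⁶ J

For quasistatic motion the external work equals the change in potential energy: W_ext = qΔV = q(V_B − V_A).
At A: distances to the source charges are 0.673 m, 0.170 m, 2.28 m; V_A = Σ kqᵢ/rᵢ = 250 V.
At B: distances to the source charges are 0.0810 m, 0.584 m, 1.52 m; V_B = Σ kqᵢ/rᵢ = -41.7 V.
ΔV = V_B − V_A = -292 V.
W_ext = qΔV = (5.67×10⁻⁹ C)(-292 V) = -1.65×10⁻⁶ J.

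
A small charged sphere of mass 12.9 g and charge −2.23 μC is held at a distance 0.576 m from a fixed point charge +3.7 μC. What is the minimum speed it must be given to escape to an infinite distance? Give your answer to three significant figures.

4.47 m/s

To just escape, total mechanical energy must reach zero at infinity: ½mv²_min + U = 0, so ½mv²_min = −U = |kQq|/r.
|U| = |kQq|/r = (8.99×10⁹ N·m²/C²)(3.70×10⁻⁶)(2.23×10⁻⁶)/(0.576) = 0.129 J.
v_min = √(2|U|/m) = √(2·0.129/0.0129) = 4.47 m/s.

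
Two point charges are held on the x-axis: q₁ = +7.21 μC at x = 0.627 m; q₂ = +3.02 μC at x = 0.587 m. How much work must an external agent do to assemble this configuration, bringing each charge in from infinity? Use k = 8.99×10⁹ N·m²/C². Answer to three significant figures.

The assembly work is the sum of pairwise potential energies, U = Σ_{i<j} kqᵢqⱼ/rᵢⱼ.
Pair separations: r₁₂ = 0.0400 m.
U = (4.89) = 4.89 J.

4.89 J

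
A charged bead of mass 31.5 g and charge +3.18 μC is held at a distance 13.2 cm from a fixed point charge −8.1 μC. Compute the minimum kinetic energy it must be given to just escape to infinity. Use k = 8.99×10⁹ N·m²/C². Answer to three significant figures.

To just escape, total mechanical energy must reach zero at infinity: ½mv²_min + U = 0, so ½mv²_min = −U = |kQq|/r.
|U| = |kQq|/r = (8.99×10⁹ N·m²/C²)(8.10×10⁻⁶)(3.18×10⁻⁶)/(0.132) = 1.75 J.

1.75 J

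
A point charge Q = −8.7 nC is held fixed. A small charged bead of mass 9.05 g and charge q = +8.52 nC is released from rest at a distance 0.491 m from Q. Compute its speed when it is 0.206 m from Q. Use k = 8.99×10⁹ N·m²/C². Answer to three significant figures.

Only the electrostatic force acts, so mechanical energy is conserved: ½mv² = U₁ − U₂ = kQq(1/r₁ − 1/r₂).
U₁ − U₂ = (8.99×10⁹ N·m²/C²)(-8.70×10⁻⁹ C)(8.52×10⁻⁹ C)(1/0.491 − 1/0.206) = 1.88×10⁻⁶ J.
v = √(2·1.88×10⁻⁶/9.05×10⁻³) = 0.0204 m/s.

0.0204 m/s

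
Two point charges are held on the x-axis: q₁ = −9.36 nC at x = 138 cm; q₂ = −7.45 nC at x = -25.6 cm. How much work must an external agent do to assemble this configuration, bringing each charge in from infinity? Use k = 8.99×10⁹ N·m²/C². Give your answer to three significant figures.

3.83×10⁻⁷ J

The assembly work is the sum of pairwise potential energies, U = Σ_{i<j} kqᵢqⱼ/rᵢⱼ.
Pair separations: r₁₂ = 1.64 m.
U = (3.83×10⁻⁷) = 3.83×10⁻⁷ J.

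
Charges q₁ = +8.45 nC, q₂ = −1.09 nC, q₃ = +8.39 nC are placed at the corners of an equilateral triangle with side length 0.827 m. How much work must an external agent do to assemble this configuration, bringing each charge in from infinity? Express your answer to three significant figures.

5.71×10⁻⁷ J

The work to assemble the configuration equals its total potential energy, U = Σ kqᵢqⱼ/rᵢⱼ over all pairs.
All three pair separations equal the side length, 0.827 m.
U = (-1.00×10⁻⁷) + (7.71×10⁻⁷) + (-9.94×10⁻⁸) = 5.71×10⁻⁷ J.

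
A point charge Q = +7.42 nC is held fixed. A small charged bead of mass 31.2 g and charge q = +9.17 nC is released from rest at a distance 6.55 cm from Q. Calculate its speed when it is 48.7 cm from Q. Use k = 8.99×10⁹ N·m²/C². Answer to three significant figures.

Only the electrostatic force acts, so mechanical energy is conserved: ½mv² = U₁ − U₂ = kQq(1/r₁ − 1/r₂).
U₁ − U₂ = (8.99×10⁹ N·m²/C²)(7.42×10⁻⁹ C)(9.17×10⁻⁹ C)(1/0.0655 − 1/0.487) = 8.08×10⁻⁶ J.
v = √(2·8.08×10⁻⁶/0.0312) = 0.0228 m/s.

0.0228 m/s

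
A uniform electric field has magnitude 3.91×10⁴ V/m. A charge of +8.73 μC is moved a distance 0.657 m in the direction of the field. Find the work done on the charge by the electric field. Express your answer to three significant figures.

The potential change for a displacement 0.657 m in the direction of the field is ΔV = −Ed = -2.57×10⁴ V.
W_field = −qΔV = 0.224 J.

0.224 J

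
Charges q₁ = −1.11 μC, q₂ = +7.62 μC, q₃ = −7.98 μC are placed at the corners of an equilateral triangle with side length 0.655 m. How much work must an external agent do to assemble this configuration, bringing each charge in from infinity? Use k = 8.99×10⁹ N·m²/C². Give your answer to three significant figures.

-0.829 J

The work to assemble the configuration equals its total potential energy, U = Σ kqᵢqⱼ/rᵢⱼ over all pairs.
All three pair separations equal the side length, 0.655 m.
U = (-0.116) + (0.122) + (-0.835) = -0.829 J.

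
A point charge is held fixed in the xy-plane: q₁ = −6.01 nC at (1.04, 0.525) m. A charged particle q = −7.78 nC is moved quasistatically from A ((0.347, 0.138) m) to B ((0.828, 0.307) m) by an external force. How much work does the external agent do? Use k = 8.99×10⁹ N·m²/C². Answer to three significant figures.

8.53×10⁻⁷ J

For quasistatic motion the external work equals the change in potential energy: W_ext = qΔV = q(V_B − V_A).
At A: distance to the source charge is 0.794 m; V_A = kq₁/r = -68.1 V.
At B: distance to the source charge is 0.304 m; V_B = kq₁/r = -178 V.
ΔV = V_B − V_A = -110 V.
W_ext = qΔV = (-7.78×10⁻⁹ C)(-110 V) = 8.53×10⁻⁷ J.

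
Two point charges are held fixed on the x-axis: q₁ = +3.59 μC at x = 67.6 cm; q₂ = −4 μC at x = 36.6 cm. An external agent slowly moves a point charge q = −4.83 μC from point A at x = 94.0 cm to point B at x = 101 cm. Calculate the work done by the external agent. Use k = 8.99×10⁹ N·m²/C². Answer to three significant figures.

0.0909 J

For quasistatic motion the external work equals the change in potential energy: W_ext = qΔV = q(V_B − V_A).
At A: distances to the source charges are 0.264 m, 0.574 m; V_A = Σ kqᵢ/rᵢ = 5.96×10⁴ V.
At B: distances to the source charges are 0.334 m, 0.644 m; V_B = Σ kqᵢ/rᵢ = 4.08×10⁴ V.
ΔV = V_B − V_A = -1.88×10⁴ V.
W_ext = qΔV = (-4.83×10⁻⁶ C)(-1.88×10⁴ V) = 0.0909 J.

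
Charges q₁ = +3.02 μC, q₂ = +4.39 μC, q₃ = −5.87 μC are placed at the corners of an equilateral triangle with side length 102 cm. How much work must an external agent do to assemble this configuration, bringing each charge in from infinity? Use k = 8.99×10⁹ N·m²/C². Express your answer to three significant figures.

-0.267 J

The work to assemble the configuration equals its total potential energy, U = Σ kqᵢqⱼ/rᵢⱼ over all pairs.
All three pair separations equal the side length, 1.02 m.
U = (0.117) + (-0.156) + (-0.227) = -0.267 J.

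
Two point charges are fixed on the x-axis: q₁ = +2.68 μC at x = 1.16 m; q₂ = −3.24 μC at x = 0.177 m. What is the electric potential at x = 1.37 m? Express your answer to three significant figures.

9.03×10⁴ V

The total potential is the scalar sum of each charge's contribution, V = Σ kqᵢ/rᵢ.
Distances from the field point to each charge: r₁ = 0.210 m, r₂ = 1.19 m.
V = k[(2.68×10⁻⁶)/(0.210) + (-3.24×10⁻⁶)/(1.19)] = 9.03×10⁴ V.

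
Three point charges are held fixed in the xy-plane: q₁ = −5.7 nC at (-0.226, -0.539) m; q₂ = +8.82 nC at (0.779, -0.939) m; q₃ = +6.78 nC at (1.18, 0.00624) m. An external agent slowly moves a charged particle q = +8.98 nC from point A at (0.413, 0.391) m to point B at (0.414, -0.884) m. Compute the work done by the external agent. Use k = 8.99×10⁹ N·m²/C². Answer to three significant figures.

1.02×10⁻⁶ J

For quasistatic motion the external work equals the change in potential energy: W_ext = qΔV = q(V_B − V_A).
At A: distances to the source charges are 1.13 m, 1.38 m, 0.858 m; V_A = Σ kqᵢ/rᵢ = 83.1 V.
At B: distances to the source charges are 0.727 m, 0.369 m, 1.17 m; V_B = Σ kqᵢ/rᵢ = 196 V.
ΔV = V_B − V_A = 113 V.
W_ext = qΔV = (8.98×10⁻⁹ C)(113 V) = 1.02×10⁻⁶ J.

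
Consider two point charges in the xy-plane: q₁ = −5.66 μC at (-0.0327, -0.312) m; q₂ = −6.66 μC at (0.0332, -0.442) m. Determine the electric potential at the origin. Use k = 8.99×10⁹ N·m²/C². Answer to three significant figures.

-2.97×10⁵ V

The total potential is the scalar sum of each charge's contribution, V = Σ kqᵢ/rᵢ.
Distances from the field point to each charge: r₁ = 0.314 m, r₂ = 0.443 m.
V = k[(-5.66×10⁻⁶)/(0.314) + (-6.66×10⁻⁶)/(0.443)] = -2.97×10⁵ V.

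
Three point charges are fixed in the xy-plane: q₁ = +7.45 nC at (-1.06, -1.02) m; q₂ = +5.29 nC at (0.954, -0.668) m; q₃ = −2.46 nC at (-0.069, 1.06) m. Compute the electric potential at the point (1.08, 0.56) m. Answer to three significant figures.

46.1 V

The total potential is the scalar sum of each charge's contribution, V = Σ kqᵢ/rᵢ.
Distances from the field point to each charge: r₁ = 2.66 m, r₂ = 1.23 m, r₃ = 1.25 m.
V = k[(7.45×10⁻⁹)/(2.66) + (5.29×10⁻⁹)/(1.23) + (-2.46×10⁻⁹)/(1.25)] = 46.1 V.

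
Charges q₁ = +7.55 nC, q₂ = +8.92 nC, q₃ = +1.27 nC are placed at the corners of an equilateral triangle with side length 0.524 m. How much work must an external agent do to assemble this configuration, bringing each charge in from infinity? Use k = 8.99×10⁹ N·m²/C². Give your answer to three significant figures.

1.51×10⁻⁶ J

The assembly work is the sum of pairwise potential energies, U = Σ_{i<j} kqᵢqⱼ/rᵢⱼ.
All three pair separations equal the side length, 0.524 m.
U = (1.16×10⁻⁶) + (1.65×10⁻⁷) + (1.94×10⁻⁷) = 1.51×10⁻⁶ J.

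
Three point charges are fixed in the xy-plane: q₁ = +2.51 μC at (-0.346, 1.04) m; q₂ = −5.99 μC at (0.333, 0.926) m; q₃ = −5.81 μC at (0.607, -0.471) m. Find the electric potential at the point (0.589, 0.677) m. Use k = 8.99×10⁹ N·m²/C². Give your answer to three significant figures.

-1.74×10⁵ V

The total potential is the scalar sum of each charge's contribution, V = Σ kqᵢ/rᵢ.
Distances from the field point to each charge: r₁ = 1.00 m, r₂ = 0.357 m, r₃ = 1.15 m.
V = k[(2.51×10⁻⁶)/(1.00) + (-5.99×10⁻⁶)/(0.357) + (-5.81×10⁻⁶)/(1.15)] = -1.74×10⁵ V.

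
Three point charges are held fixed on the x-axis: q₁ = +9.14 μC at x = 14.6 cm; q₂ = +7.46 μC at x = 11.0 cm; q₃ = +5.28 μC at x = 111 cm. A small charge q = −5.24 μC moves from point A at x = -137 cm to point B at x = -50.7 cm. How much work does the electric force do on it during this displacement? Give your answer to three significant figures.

0.761 J

The work done by the electric force is W_field = −ΔU = −q(V_B − V_A) = q(V_A − V_B).
At A: distances to the source charges are 1.52 m, 1.48 m, 2.48 m; V_A = Σ kqᵢ/rᵢ = 1.19×10⁵ V.
At B: distances to the source charges are 0.653 m, 0.617 m, 1.62 m; V_B = Σ kqᵢ/rᵢ = 2.64×10⁵ V.
ΔV = V_B − V_A = 1.45×10⁵ V.
W_field = −qΔV = −(-5.24×10⁻⁶ C)(1.45×10⁵ V) = 0.761 J.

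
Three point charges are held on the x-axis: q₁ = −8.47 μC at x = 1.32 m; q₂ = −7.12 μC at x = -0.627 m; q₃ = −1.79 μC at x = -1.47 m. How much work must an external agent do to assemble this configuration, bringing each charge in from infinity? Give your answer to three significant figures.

0.463 J

The work to assemble the configuration equals its total potential energy, U = Σ kqᵢqⱼ/rᵢⱼ over all pairs.
Pair separations: r₁₂ = 1.95 m, r₁₃ = 2.79 m, r₂₃ = 0.843 m.
U = (0.278) + (0.0489) + (0.136) = 0.463 J.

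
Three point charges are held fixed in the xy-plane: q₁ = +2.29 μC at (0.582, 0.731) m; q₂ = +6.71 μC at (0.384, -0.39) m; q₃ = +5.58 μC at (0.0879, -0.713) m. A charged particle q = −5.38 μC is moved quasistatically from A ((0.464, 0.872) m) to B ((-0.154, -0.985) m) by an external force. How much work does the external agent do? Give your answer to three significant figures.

For quasistatic motion the external work equals the change in potential energy: W_ext = qΔV = q(V_B − V_A).
At A: distances to the source charges are 0.184 m, 1.26 m, 1.63 m; V_A = Σ kqᵢ/rᵢ = 1.90×10⁵ V.
At B: distances to the source charges are 1.87 m, 0.802 m, 0.364 m; V_B = Σ kqᵢ/rᵢ = 2.24×10⁵ V.
ΔV = V_B − V_A = 3.36×10⁴ V.
W_ext = qΔV = (-5.38×10⁻⁶ C)(3.36×10⁴ V) = -0.181 J.

-0.181 J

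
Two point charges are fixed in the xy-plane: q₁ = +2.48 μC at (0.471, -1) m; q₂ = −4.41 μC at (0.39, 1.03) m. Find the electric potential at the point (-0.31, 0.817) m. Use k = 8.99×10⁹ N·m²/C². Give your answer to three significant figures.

Electric potential is a scalar, so the contributions from each charge add algebraically: V = Σ kqᵢ/rᵢ.
Distances from the field point to each charge: r₁ = 1.98 m, r₂ = 0.732 m.
V = k[(2.48×10⁻⁶)/(1.98) + (-4.41×10⁻⁶)/(0.732)] = -4.29×10⁴ V.

-4.29×10⁴ V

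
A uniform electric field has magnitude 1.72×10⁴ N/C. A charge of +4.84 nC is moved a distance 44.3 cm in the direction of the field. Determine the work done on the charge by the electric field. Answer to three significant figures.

3.69×10⁻⁵ J

The potential change for a displacement 44.3 cm in the direction of the field is ΔV = −Ed = -7620 V.
W_field = −qΔV = 3.69×10⁻⁵ J.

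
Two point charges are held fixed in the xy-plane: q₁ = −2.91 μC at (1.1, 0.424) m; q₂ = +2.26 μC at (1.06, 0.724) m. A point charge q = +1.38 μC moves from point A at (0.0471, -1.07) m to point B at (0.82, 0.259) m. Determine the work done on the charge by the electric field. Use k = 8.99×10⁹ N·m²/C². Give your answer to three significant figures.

The work done by the electric force is W_field = −ΔU = −q(V_B − V_A) = q(V_A − V_B).
At A: distances to the source charges are 1.83 m, 2.06 m; V_A = Σ kqᵢ/rᵢ = -4450 V.
At B: distances to the source charges are 0.325 m, 0.523 m; V_B = Σ kqᵢ/rᵢ = -4.17×10⁴ V.
ΔV = V_B − V_A = -3.72×10⁴ V.
W_field = −qΔV = −(1.38×10⁻⁶ C)(-3.72×10⁴ V) = 0.0514 J.

0.0514 J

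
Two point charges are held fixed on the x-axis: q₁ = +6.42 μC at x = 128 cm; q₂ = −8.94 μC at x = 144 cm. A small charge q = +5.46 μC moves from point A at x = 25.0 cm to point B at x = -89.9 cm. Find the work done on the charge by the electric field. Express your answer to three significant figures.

The work done by the electric force is W_field = −ΔU = −q(V_B − V_A) = q(V_A − V_B).
At A: distances to the source charges are 1.03 m, 1.19 m; V_A = Σ kqᵢ/rᵢ = -1.15×10⁴ V.
At B: distances to the source charges are 2.18 m, 2.34 m; V_B = Σ kqᵢ/rᵢ = -7870 V.
ΔV = V_B − V_A = 3630 V.
W_field = −qΔV = −(5.46×10⁻⁶ C)(3630 V) = -0.0198 J.

-0.0198 J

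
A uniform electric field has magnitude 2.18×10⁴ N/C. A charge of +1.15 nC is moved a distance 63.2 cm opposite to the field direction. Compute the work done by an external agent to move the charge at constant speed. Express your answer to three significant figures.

1.58×10⁻⁵ J

The potential change for a displacement 63.2 cm opposite to the field direction is ΔV = +Ed = 1.38×10⁴ V.
W_ext = qΔV = 1.58×10⁻⁵ J.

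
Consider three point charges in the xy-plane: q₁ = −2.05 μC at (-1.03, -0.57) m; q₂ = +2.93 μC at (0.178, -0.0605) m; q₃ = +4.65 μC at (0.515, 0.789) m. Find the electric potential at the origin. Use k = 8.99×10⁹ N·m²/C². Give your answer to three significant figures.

1.69×10⁵ V

The total potential is the scalar sum of each charge's contribution, V = Σ kqᵢ/rᵢ.
Distances from the field point to each charge: r₁ = 1.18 m, r₂ = 0.188 m, r₃ = 0.942 m.
V = k[(-2.05×10⁻⁶)/(1.18) + (2.93×10⁻⁶)/(0.188) + (4.65×10⁻⁶)/(0.942)] = 1.69×10⁵ V.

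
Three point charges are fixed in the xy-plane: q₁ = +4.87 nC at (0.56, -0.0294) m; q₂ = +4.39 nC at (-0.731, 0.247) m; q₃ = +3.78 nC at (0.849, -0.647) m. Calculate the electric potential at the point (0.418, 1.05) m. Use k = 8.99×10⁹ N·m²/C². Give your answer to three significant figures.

87.8 V

Electric potential is a scalar, so the contributions from each charge add algebraically: V = Σ kqᵢ/rᵢ.
Distances from the field point to each charge: r₁ = 1.09 m, r₂ = 1.40 m, r₃ = 1.75 m.
V = k[(4.87×10⁻⁹)/(1.09) + (4.39×10⁻⁹)/(1.40) + (3.78×10⁻⁹)/(1.75)] = 87.8 V.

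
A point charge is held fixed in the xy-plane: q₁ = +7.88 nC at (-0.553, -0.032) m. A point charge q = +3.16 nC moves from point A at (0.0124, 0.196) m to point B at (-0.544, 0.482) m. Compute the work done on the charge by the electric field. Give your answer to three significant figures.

The work done by the electric force is W_field = −ΔU = −q(V_B − V_A) = q(V_A − V_B).
At A: distance to the source charge is 0.610 m; V_A = kq₁/r = 116 V.
At B: distance to the source charge is 0.514 m; V_B = kq₁/r = 138 V.
ΔV = V_B − V_A = 21.6 V.
W_field = −qΔV = −(3.16×10⁻⁹ C)(21.6 V) = -6.83×10⁻⁸ J.

-6.83×10⁻⁸ J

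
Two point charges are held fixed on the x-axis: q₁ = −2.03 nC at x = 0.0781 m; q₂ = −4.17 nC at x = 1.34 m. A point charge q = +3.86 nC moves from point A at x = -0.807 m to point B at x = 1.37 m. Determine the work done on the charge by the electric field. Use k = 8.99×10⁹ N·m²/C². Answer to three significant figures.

4.73×10⁻⁶ J

The work done by the electric force is W_field = −ΔU = −q(V_B − V_A) = q(V_A − V_B).
At A: distances to the source charges are 0.885 m, 2.15 m; V_A = Σ kqᵢ/rᵢ = -38.1 V.
At B: distances to the source charges are 1.29 m, 0.0300 m; V_B = Σ kqᵢ/rᵢ = -1260 V.
ΔV = V_B − V_A = -1230 V.
W_field = −qΔV = −(3.86×10⁻⁹ C)(-1230 V) = 4.73×10⁻⁶ J.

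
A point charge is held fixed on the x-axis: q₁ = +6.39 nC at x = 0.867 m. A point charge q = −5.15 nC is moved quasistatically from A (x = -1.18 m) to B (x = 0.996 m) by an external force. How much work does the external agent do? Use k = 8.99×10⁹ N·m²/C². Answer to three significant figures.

-2.15×10⁻⁶ J

For quasistatic motion the external work equals the change in potential energy: W_ext = qΔV = q(V_B − V_A).
At A: distance to the source charge is 2.05 m; V_A = kq₁/r = 28.1 V.
At B: distance to the source charge is 0.129 m; V_B = kq₁/r = 445 V.
ΔV = V_B − V_A = 417 V.
W_ext = qΔV = (-5.15×10⁻⁹ C)(417 V) = -2.15×10⁻⁶ J.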